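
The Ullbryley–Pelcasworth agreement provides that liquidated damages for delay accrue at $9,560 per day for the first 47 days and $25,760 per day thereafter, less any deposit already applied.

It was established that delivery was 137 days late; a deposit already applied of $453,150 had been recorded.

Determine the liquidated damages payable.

$2,314,570

First 47 days: 47 × $9,560 = $449,320
Remaining days: (137 − 47) × $25,760 = $2,318,400
Accrued per-day damages: $449,320 + $2,318,400 = $2,767,720
Less deposit already applied: $2,767,720 − $453,150 = $2,314,570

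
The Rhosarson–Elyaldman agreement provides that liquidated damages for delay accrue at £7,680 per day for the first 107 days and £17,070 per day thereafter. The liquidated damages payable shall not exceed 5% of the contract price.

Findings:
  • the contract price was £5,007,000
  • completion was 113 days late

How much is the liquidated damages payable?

First 107 days: 107 × £7,680 = £821,760
Remaining days: (113 − 107) × £17,070 = £102,420
Accrued per-day damages: £821,760 + £102,420 = £924,180
Cap: 5% of £5,007,000 = £250,350
Cap at £250,350: £924,180 exceeds the cap → £250,350

£250,350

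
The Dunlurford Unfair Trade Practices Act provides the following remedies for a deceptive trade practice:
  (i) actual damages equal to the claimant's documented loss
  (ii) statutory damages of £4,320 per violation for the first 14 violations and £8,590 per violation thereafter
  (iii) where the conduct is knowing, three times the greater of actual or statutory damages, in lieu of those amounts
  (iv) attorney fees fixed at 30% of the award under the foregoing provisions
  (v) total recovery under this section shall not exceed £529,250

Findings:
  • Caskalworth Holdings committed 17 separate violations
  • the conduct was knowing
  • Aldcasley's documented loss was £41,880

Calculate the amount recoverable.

£336,375

First 14 violations: 14 × £4,320 = £60,480
Remaining violations: (17 − 14) × £8,590 = £25,770
Statutory damages: £60,480 + £25,770 = £86,250
Greater of actual damages (£41,880) or statutory damages (£86,250): £86,250
Trebled: 3 × £86,250 = £258,750
Attorney fees: 30% of £258,750 = £77,625
Total before cap: £258,750 + £77,625 = £336,375
Cap at £529,250: £336,375 is within the cap, no reduction.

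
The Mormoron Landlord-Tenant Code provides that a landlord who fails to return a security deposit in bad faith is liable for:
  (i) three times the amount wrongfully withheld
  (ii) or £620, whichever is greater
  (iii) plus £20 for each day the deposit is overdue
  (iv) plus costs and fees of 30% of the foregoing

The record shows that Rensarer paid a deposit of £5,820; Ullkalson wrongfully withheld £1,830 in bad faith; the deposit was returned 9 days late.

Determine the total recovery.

Trebled: 3 × £1,830 = £5,490
Minimum £620: £5,490 meets the minimum, no increase.
Late-return penalty: 9 × £20 = £180
Damages plus late penalty: £5,490 + £180 = £5,670
Costs and fees: 30% of £5,670 = £1,701
Total recovery: £5,670 + £1,701 = £7,371

£7,371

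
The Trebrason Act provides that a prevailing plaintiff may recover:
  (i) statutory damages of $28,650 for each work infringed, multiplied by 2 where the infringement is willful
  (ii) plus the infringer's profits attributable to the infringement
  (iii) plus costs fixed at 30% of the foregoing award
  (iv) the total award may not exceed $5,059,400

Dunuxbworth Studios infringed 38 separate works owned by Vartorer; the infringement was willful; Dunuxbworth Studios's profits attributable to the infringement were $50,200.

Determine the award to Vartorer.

Statutory damages: 38 × $28,650 = $1,088,700
Doubled: 2 × $1,088,700 = $2,177,400
Combined award: $2,177,400 + $50,200 = $2,227,600
Costs: 30% of $2,227,600 = $668,280
Award plus costs: $2,227,600 + $668,280 = $2,895,880
Cap at $5,059,400: $2,895,880 is within the cap, no reduction.

$2,895,880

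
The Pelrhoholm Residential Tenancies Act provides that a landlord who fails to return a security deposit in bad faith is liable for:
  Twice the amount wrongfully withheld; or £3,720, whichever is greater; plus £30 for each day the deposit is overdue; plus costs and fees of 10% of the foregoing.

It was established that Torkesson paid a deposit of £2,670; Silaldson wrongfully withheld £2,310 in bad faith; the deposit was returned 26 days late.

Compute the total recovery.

£5,940

Doubled: 2 × £2,310 = £4,620
Minimum £3,720: £4,620 meets the minimum, no increase.
Late-return penalty: 26 × £30 = £780
Damages plus late penalty: £4,620 + £780 = £5,400
Costs and fees: 10% of £5,400 = £540
Total recovery: £5,400 + £540 = £5,940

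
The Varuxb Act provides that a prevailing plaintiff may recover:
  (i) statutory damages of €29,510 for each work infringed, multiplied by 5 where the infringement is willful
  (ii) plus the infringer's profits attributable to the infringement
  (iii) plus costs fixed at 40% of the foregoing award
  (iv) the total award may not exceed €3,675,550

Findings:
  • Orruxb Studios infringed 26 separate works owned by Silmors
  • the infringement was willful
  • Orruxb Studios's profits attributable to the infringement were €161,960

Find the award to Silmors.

Statutory damages: 26 × €29,510 = €767,260
Multiplied by 5: 5 × €767,260 = €3,836,300
Combined award: €3,836,300 + €161,960 = €3,998,260
Costs: 40% of €3,998,260 = €1,599,304
Award plus costs: €3,998,260 + €1,599,304 = €5,597,564
Cap at €3,675,550: €5,597,564 exceeds the cap → €3,675,550

€3,675,550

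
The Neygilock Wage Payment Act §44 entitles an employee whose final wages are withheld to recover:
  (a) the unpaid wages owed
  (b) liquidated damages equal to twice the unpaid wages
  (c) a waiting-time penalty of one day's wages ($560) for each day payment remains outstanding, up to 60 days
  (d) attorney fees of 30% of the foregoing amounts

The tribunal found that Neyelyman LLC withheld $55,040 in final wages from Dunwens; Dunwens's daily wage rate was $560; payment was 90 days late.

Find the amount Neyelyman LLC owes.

Doubled: 2 × $55,040 = $110,080
Penalty days: min(90, 60) = 60
Waiting-time penalty: 60 × $560 = $33,600
Subtotal: $55,040 + $110,080 + $33,600 = $198,720
Attorney fees: 30% of $198,720 = $59,616
Total award: $198,720 + $59,616 = $258,336

$258,336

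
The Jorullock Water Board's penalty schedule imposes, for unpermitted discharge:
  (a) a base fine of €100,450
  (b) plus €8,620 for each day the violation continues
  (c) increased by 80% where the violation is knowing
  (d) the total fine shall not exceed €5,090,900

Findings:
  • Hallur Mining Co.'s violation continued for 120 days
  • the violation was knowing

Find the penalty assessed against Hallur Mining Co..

€2,042,730

Per-day component: 120 × €8,620 = €1,034,400
Base plus per-day: €100,450 + €1,034,400 = €1,134,850
Enhancement: 80% of €1,134,850 = €907,880
Enhanced fine: €1,134,850 + €907,880 = €2,042,730
Cap at €5,090,900: €2,042,730 is within the cap, no reduction.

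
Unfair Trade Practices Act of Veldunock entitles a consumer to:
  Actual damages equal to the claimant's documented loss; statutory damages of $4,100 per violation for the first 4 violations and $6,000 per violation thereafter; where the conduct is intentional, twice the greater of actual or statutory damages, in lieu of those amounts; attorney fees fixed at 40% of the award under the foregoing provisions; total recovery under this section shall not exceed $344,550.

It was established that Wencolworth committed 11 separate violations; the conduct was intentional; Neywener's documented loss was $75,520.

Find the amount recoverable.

First 4 violations: 4 × $4,100 = $16,400
Remaining violations: (11 − 4) × $6,000 = $42,000
Statutory damages: $16,400 + $42,000 = $58,400
Greater of actual damages ($75,520) or statutory damages ($58,400): $75,520
Doubled: 2 × $75,520 = $151,040
Attorney fees: 40% of $151,040 = $60,416
Total before cap: $151,040 + $60,416 = $211,456
Cap at $344,550: $211,456 is within the cap, no reduction.

$211,456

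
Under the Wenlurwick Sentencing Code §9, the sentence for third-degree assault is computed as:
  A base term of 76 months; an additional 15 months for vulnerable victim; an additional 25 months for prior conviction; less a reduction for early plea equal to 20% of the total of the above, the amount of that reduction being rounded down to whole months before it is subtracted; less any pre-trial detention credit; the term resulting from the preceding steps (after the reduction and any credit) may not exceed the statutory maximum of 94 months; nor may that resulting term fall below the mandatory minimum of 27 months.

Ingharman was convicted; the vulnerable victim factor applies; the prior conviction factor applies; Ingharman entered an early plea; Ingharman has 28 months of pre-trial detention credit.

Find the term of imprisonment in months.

65 months

Vulnerable victim enhancement: +15 months
Prior conviction enhancement: +25 months
Adjusted term: 76 months + 15 months + 25 months = 116 months
Early plea reduction: 20% of 116 months = 23 months (rounded down)
After reduction: 116 − 23 = 93 months
Less pre-trial detention credit: 93 months − 28 months = 65 months
Cap at 94 months: 65 months is within the cap, no reduction.
Minimum 27 months: 65 months meets the minimum, no increase.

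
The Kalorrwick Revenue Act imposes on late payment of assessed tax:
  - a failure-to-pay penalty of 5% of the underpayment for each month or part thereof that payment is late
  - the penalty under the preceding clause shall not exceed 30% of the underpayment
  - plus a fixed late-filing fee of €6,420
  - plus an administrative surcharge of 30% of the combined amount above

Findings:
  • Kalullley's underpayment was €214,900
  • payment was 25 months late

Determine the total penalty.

€92,157

Accrued rate: 5% × 25 = 125%, capped at 30% → 30%
Failure-to-pay penalty: 30% of €214,900 = €64,470
Penalty before surcharge: €64,470 + €6,420 = €70,890
Administrative surcharge: 30% of €70,890 = €21,267
Total penalty: €70,890 + €21,267 = €92,157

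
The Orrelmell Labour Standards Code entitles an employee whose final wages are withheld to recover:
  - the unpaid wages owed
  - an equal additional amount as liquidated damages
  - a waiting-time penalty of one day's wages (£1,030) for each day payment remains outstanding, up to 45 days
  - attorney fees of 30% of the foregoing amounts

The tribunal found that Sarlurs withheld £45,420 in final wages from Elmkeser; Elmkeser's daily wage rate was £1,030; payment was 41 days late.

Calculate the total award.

£172,991

Liquidated damages (equal amount): £45,420
Penalty days: min(41, 45) = 41
Waiting-time penalty: 41 × £1,030 = £42,230
Subtotal: £45,420 + £45,420 + £42,230 = £133,070
Attorney fees: 30% of £133,070 = £39,921
Total award: £133,070 + £39,921 = £172,991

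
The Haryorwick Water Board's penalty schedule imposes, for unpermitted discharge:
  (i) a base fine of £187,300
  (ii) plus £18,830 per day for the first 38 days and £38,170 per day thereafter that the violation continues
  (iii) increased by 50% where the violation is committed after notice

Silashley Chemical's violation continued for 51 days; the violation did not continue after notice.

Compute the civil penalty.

First 38 days: 38 × £18,830 = £715,540
Remaining days: (51 − 38) × £38,170 = £496,210
Per-day component: £715,540 + £496,210 = £1,211,750
Base plus per-day: £187,300 + £1,211,750 = £1,399,050
The violation did not continue after notice: no 50% increase.

£1,399,050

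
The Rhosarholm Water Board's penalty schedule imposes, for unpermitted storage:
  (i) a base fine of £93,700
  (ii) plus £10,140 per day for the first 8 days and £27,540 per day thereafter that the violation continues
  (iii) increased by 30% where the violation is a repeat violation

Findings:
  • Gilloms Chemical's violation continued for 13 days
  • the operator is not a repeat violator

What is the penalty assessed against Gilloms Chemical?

First 8 days: 8 × £10,140 = £81,120
Remaining days: (13 − 8) × £27,540 = £137,700
Per-day component: £81,120 + £137,700 = £218,820
Base plus per-day: £93,700 + £218,820 = £312,520
The operator is not a repeat violator: no 30% increase.

£312,520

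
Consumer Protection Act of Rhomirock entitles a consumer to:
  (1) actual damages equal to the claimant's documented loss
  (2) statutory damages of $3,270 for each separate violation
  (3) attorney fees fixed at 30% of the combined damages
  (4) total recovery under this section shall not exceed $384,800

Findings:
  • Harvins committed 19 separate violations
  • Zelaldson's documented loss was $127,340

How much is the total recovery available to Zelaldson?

Statutory damages: 19 × $3,270 = $62,130
Combined damages: $127,340 + $62,130 = $189,470
Attorney fees: 30% of $189,470 = $56,841
Total before cap: $189,470 + $56,841 = $246,311
Cap at $384,800: $246,311 is within the cap, no reduction.

$246,311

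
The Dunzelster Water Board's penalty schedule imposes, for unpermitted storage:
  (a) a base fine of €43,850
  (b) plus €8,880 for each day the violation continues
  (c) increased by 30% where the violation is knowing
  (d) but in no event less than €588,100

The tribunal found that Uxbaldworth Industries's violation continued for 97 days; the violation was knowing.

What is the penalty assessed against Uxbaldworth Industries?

€1,176,773

Per-day component: 97 × €8,880 = €861,360
Base plus per-day: €43,850 + €861,360 = €905,210
Enhancement: 30% of €905,210 = €271,563
Enhanced fine: €905,210 + €271,563 = €1,176,773
Minimum €588,100: €1,176,773 meets the minimum, no increase.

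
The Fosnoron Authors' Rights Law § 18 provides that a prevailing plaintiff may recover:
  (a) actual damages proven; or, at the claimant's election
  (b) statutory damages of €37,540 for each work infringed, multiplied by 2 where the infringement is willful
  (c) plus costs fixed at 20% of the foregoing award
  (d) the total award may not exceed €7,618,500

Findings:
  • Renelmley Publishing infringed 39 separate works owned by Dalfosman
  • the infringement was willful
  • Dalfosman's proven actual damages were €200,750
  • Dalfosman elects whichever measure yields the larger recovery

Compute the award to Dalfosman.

Statutory damages: 39 × €37,540 = €1,464,060
Doubled: 2 × €1,464,060 = €2,928,120
Greater of actual damages (€200,750) or enhanced statutory damages (€2,928,120): €2,928,120
Costs: 20% of €2,928,120 = €585,624
Award plus costs: €2,928,120 + €585,624 = €3,513,744
Cap at €7,618,500: €3,513,744 is within the cap, no reduction.

€3,513,744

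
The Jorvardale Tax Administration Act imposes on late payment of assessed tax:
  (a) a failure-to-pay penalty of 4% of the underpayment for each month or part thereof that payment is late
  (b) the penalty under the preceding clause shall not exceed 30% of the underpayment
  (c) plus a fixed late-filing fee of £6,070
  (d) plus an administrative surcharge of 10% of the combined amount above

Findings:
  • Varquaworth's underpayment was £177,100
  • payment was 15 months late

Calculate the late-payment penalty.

£65,120

Accrued rate: 4% × 15 = 60%, capped at 30% → 30%
Failure-to-pay penalty: 30% of £177,100 = £53,130
Penalty before surcharge: £53,130 + £6,070 = £59,200
Administrative surcharge: 10% of £59,200 = £5,920
Total penalty: £59,200 + £5,920 = £65,120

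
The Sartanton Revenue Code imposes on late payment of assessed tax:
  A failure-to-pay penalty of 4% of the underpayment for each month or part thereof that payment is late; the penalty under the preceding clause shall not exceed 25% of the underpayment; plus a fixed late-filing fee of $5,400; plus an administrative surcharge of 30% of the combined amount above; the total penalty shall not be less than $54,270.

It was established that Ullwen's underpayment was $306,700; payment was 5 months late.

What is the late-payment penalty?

Accrued rate: 4% × 5 = 20%, capped at 25% → 20%
Failure-to-pay penalty: 20% of $306,700 = $61,340
Penalty before surcharge: $61,340 + $5,400 = $66,740
Administrative surcharge: 30% of $66,740 = $20,022
Total penalty: $66,740 + $20,022 = $86,762
Minimum $54,270: $86,762 meets the minimum, no increase.

$86,762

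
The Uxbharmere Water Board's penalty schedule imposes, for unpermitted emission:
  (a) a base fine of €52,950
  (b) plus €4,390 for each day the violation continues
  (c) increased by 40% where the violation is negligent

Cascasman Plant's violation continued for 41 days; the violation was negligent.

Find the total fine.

Per-day component: 41 × €4,390 = €179,990
Base plus per-day: €52,950 + €179,990 = €232,940
Enhancement: 40% of €232,940 = €93,176
Enhanced fine: €232,940 + €93,176 = €326,116

€326,116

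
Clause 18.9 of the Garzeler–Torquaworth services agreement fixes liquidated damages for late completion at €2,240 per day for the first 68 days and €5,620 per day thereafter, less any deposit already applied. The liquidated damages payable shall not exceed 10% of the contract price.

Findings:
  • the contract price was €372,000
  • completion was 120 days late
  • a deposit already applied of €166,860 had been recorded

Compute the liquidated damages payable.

€37,200

First 68 days: 68 × €2,240 = €152,320
Remaining days: (120 − 68) × €5,620 = €292,240
Accrued per-day damages: €152,320 + €292,240 = €444,560
Less deposit already applied: €444,560 − €166,860 = €277,700
Cap: 10% of €372,000 = €37,200
Cap at €37,200: €277,700 exceeds the cap → €37,200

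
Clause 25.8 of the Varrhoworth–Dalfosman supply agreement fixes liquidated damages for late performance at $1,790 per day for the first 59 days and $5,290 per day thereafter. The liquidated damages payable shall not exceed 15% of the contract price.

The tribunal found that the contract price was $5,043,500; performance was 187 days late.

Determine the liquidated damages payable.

$756,525

First 59 days: 59 × $1,790 = $105,610
Remaining days: (187 − 59) × $5,290 = $677,120
Accrued per-day damages: $105,610 + $677,120 = $782,730
Cap: 15% of $5,043,500 = $756,525
Cap at $756,525: $782,730 exceeds the cap → $756,525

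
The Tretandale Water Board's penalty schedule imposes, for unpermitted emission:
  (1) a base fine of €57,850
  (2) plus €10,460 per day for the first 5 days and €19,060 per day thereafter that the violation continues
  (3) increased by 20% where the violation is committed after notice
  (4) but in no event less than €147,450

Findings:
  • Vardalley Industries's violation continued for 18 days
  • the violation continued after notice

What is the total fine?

First 5 days: 5 × €10,460 = €52,300
Remaining days: (18 − 5) × €19,060 = €247,780
Per-day component: €52,300 + €247,780 = €300,080
Base plus per-day: €57,850 + €300,080 = €357,930
Enhancement: 20% of €357,930 = €71,586
Enhanced fine: €357,930 + €71,586 = €429,516
Minimum €147,450: €429,516 meets the minimum, no increase.

€429,516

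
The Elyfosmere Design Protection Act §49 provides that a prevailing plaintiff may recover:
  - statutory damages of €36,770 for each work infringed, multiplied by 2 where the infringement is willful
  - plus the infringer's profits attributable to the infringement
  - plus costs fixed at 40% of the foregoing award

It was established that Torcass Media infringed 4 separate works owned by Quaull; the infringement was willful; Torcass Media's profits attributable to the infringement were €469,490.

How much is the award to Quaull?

Statutory damages: 4 × €36,770 = €147,080
Doubled: 2 × €147,080 = €294,160
Combined award: €294,160 + €469,490 = €763,650
Costs: 40% of €763,650 = €305,460
Award plus costs: €763,650 + €305,460 = €1,069,110

€1,069,110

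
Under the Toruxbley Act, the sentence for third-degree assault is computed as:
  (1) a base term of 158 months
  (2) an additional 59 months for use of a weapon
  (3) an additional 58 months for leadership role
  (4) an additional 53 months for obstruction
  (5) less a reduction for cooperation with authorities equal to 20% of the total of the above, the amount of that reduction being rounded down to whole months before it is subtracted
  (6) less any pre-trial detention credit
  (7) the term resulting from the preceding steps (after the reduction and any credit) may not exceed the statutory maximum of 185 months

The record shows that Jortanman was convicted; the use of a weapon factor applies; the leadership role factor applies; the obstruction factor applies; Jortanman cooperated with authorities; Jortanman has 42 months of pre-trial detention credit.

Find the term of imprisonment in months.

185 months

Use of a weapon enhancement: +59 months
Leadership role enhancement: +58 months
Obstruction enhancement: +53 months
Adjusted term: 158 months + 59 months + 58 months + 53 months = 328 months
Cooperation with authorities reduction: 20% of 328 months = 65 months (rounded down)
After reduction: 328 − 65 = 263 months
Less pre-trial detention credit: 263 months − 42 months = 221 months
Cap at 185 months: 221 months exceeds the cap → 185 months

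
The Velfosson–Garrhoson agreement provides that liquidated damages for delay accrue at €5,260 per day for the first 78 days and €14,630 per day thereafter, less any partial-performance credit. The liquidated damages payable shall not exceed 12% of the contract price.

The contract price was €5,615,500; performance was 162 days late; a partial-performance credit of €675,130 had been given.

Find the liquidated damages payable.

First 78 days: 78 × €5,260 = €410,280
Remaining days: (162 − 78) × €14,630 = €1,228,920
Accrued per-day damages: €410,280 + €1,228,920 = €1,639,200
Less partial-performance credit: €1,639,200 − €675,130 = €964,070
Cap: 12% of €5,615,500 = €673,860
Cap at €673,860: €964,070 exceeds the cap → €673,860

€673,860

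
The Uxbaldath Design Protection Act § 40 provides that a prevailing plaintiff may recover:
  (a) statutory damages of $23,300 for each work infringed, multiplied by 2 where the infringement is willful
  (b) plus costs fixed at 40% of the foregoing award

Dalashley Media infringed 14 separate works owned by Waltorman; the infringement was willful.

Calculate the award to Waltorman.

Statutory damages: 14 × $23,300 = $326,200
Doubled: 2 × $326,200 = $652,400
Costs: 40% of $652,400 = $260,960
Award plus costs: $652,400 + $260,960 = $913,360

$913,360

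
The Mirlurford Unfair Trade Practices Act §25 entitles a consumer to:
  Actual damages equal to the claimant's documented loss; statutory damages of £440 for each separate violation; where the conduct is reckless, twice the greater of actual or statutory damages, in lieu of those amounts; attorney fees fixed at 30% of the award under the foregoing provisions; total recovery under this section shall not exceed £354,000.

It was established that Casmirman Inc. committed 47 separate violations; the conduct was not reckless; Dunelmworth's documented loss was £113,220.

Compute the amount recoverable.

£174,070

Statutory damages: 47 × £440 = £20,680
Conduct not reckless: the in-lieu enhancement does not apply.
Actual plus statutory damages: £113,220 + £20,680 = £133,900
Attorney fees: 30% of £133,900 = £40,170
Total before cap: £133,900 + £40,170 = £174,070
Cap at £354,000: £174,070 is within the cap, no reduction.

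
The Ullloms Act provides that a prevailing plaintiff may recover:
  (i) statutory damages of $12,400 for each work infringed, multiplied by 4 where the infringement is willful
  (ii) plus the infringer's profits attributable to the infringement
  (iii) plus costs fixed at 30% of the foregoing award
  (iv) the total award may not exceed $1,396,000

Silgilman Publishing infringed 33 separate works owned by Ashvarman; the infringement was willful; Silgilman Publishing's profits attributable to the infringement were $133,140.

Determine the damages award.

$1,396,000

Statutory damages: 33 × $12,400 = $409,200
Multiplied by 4: 4 × $409,200 = $1,636,800
Combined award: $1,636,800 + $133,140 = $1,769,940
Costs: 30% of $1,769,940 = $530,982
Award plus costs: $1,769,940 + $530,982 = $2,300,922
Cap at $1,396,000: $2,300,922 exceeds the cap → $1,396,000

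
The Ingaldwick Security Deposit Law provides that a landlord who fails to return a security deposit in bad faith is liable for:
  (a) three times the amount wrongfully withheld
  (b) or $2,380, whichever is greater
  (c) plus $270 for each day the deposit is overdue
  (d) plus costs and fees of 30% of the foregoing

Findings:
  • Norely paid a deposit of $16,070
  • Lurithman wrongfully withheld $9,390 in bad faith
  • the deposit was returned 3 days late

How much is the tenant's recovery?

Trebled: 3 × $9,390 = $28,170
Minimum $2,380: $28,170 meets the minimum, no increase.
Late-return penalty: 3 × $270 = $810
Damages plus late penalty: $28,170 + $810 = $28,980
Costs and fees: 30% of $28,980 = $8,694
Total recovery: $28,980 + $8,694 = $37,674

$37,674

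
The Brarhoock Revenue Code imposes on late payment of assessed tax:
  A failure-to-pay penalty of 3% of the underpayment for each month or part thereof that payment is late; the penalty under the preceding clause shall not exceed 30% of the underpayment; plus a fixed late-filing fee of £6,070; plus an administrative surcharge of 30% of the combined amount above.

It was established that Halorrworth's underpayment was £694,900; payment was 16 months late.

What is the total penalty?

Accrued rate: 3% × 16 = 48%, capped at 30% → 30%
Failure-to-pay penalty: 30% of £694,900 = £208,470
Penalty before surcharge: £208,470 + £6,070 = £214,540
Administrative surcharge: 30% of £214,540 = £64,362
Total penalty: £214,540 + £64,362 = £278,902

£278,902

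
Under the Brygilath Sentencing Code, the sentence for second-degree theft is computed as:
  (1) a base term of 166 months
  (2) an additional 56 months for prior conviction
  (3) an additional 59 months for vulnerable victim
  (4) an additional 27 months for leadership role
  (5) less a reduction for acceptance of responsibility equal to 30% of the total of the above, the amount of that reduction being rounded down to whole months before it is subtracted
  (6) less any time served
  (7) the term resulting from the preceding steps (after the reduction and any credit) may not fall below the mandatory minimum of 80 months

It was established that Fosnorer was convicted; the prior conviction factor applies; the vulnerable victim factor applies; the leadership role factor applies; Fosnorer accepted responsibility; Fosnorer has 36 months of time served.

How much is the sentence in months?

Prior conviction enhancement: +56 months
Vulnerable victim enhancement: +59 months
Leadership role enhancement: +27 months
Adjusted term: 166 months + 56 months + 59 months + 27 months = 308 months
Acceptance of responsibility reduction: 30% of 308 months = 92 months (rounded down)
After reduction: 308 − 92 = 216 months
Less time served: 216 months − 36 months = 180 months
Minimum 80 months: 180 months meets the minimum, no increase.

180 months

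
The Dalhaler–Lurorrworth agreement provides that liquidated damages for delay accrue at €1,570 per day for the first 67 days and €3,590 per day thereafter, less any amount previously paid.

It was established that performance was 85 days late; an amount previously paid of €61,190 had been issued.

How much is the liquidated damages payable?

€108,620

First 67 days: 67 × €1,570 = €105,190
Remaining days: (85 − 67) × €3,590 = €64,620
Accrued per-day damages: €105,190 + €64,620 = €169,810
Less amount previously paid: €169,810 − €61,190 = €108,620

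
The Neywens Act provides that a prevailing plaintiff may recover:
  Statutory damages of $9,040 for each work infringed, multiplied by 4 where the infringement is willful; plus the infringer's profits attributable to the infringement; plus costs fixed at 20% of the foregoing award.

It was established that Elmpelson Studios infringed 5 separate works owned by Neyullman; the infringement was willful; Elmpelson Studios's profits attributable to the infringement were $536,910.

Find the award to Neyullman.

Statutory damages: 5 × $9,040 = $45,200
Multiplied by 4: 4 × $45,200 = $180,800
Combined award: $180,800 + $536,910 = $717,710
Costs: 20% of $717,710 = $143,542
Award plus costs: $717,710 + $143,542 = $861,252

$861,252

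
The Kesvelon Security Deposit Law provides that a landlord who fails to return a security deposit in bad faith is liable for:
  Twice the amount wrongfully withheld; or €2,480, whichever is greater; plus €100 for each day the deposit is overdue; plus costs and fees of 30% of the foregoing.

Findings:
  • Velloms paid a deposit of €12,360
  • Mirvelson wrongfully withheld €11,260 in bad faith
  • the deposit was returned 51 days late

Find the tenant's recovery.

€35,906

Doubled: 2 × €11,260 = €22,520
Minimum €2,480: €22,520 meets the minimum, no increase.
Late-return penalty: 51 × €100 = €5,100
Damages plus late penalty: €22,520 + €5,100 = €27,620
Costs and fees: 30% of €27,620 = €8,286
Total recovery: €27,620 + €8,286 = €35,906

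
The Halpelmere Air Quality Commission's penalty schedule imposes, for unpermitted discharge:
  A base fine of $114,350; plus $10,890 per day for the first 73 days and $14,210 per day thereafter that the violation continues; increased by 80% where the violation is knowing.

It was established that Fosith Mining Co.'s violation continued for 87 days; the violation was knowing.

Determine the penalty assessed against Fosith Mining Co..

Civil penalty: $1,994,868

First 73 days: 73 × $10,890 = $794,970
Remaining days: (87 − 73) × $14,210 = $198,940
Per-day component: $794,970 + $198,940 = $993,910
Base plus per-day: $114,350 + $993,910 = $1,108,260
Enhancement: 80% of $1,108,260 = $886,608
Enhanced fine: $1,108,260 + $886,608 = $1,994,868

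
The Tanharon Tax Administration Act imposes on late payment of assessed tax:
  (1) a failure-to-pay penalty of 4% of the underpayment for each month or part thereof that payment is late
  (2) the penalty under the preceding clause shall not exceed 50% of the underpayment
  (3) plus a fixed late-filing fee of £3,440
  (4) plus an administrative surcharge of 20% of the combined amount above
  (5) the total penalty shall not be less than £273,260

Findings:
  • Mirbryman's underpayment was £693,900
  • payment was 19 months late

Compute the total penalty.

Penalty: £420,468

Accrued rate: 4% × 19 = 76%, capped at 50% → 50%
Failure-to-pay penalty: 50% of £693,900 = £346,950
Penalty before surcharge: £346,950 + £3,440 = £350,390
Administrative surcharge: 20% of £350,390 = £70,078
Total penalty: £350,390 + £70,078 = £420,468
Minimum £273,260: £420,468 meets the minimum, no increase.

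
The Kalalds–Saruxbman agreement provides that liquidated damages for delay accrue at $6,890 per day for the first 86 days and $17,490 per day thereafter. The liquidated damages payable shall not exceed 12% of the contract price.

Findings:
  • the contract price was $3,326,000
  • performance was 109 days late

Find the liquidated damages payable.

$399,120

First 86 days: 86 × $6,890 = $592,540
Remaining days: (109 − 86) × $17,490 = $402,270
Accrued per-day damages: $592,540 + $402,270 = $994,810
Cap: 12% of $3,326,000 = $399,120
Cap at $399,120: $994,810 exceeds the cap → $399,120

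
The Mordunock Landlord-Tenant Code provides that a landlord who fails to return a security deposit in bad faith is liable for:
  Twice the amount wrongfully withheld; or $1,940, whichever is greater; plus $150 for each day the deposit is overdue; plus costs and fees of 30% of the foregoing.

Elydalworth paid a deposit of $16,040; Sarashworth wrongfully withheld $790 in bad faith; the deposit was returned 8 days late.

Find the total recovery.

Doubled: 2 × $790 = $1,580
Minimum $1,940: $1,580 is below the minimum → $1,940
Late-return penalty: 8 × $150 = $1,200
Damages plus late penalty: $1,940 + $1,200 = $3,140
Costs and fees: 30% of $3,140 = $942
Total recovery: $3,140 + $942 = $4,082

$4,082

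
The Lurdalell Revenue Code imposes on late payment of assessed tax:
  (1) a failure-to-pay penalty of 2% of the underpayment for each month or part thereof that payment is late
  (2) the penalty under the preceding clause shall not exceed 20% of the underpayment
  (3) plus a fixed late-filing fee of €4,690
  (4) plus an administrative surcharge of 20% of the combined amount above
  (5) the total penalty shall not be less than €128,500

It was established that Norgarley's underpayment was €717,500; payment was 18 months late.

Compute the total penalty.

Accrued rate: 2% × 18 = 36%, capped at 20% → 20%
Failure-to-pay penalty: 20% of €717,500 = €143,500
Penalty before surcharge: €143,500 + €4,690 = €148,190
Administrative surcharge: 20% of €148,190 = €29,638
Total penalty: €148,190 + €29,638 = €177,828
Minimum €128,500: €177,828 meets the minimum, no increase.

€177,828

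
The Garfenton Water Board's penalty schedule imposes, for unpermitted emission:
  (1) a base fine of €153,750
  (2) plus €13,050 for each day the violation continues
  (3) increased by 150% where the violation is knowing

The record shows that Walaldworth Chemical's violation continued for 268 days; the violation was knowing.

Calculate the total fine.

Per-day component: 268 × €13,050 = €3,497,400
Base plus per-day: €153,750 + €3,497,400 = €3,651,150
Enhancement: 150% of €3,651,150 = €5,476,725
Enhanced fine: €3,651,150 + €5,476,725 = €9,127,875

Civil penalty: €9,127,875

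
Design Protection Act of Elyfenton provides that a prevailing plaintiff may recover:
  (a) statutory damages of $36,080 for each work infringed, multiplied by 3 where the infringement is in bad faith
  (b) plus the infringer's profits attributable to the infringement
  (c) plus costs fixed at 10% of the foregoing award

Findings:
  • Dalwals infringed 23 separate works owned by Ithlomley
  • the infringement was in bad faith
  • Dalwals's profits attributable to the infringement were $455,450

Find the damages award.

Statutory damages: 23 × $36,080 = $829,840
Trebled: 3 × $829,840 = $2,489,520
Combined award: $2,489,520 + $455,450 = $2,944,970
Costs: 10% of $2,944,970 = $294,497
Award plus costs: $2,944,970 + $294,497 = $3,239,467

$3,239,467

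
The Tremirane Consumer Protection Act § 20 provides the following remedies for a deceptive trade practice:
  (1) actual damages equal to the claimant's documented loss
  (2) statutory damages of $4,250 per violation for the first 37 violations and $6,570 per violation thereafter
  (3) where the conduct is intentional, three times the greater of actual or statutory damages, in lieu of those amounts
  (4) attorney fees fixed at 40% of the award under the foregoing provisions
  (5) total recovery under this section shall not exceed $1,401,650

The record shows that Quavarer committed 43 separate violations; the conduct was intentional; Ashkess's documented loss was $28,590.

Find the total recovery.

First 37 violations: 37 × $4,250 = $157,250
Remaining violations: (43 − 37) × $6,570 = $39,420
Statutory damages: $157,250 + $39,420 = $196,670
Greater of actual damages ($28,590) or statutory damages ($196,670): $196,670
Trebled: 3 × $196,670 = $590,010
Attorney fees: 40% of $590,010 = $236,004
Total before cap: $590,010 + $236,004 = $826,014
Cap at $1,401,650: $826,014 is within the cap, no reduction.

$826,014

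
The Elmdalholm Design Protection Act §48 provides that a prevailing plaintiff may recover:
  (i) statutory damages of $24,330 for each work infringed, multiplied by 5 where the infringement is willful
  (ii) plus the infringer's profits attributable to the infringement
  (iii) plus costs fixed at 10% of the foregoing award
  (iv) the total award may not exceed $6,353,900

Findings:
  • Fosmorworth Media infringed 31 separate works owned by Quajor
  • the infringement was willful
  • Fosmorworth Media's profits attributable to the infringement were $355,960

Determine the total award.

Statutory damages: 31 × $24,330 = $754,230
Multiplied by 5: 5 × $754,230 = $3,771,150
Combined award: $3,771,150 + $355,960 = $4,127,110
Costs: 10% of $4,127,110 = $412,711
Award plus costs: $4,127,110 + $412,711 = $4,539,821
Cap at $6,353,900: $4,539,821 is within the cap, no reduction.

$4,539,821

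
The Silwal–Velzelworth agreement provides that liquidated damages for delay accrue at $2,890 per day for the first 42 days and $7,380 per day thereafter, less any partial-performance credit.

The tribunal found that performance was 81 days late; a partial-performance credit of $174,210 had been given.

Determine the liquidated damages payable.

First 42 days: 42 × $2,890 = $121,380
Remaining days: (81 − 42) × $7,380 = $287,820
Accrued per-day damages: $121,380 + $287,820 = $409,200
Less partial-performance credit: $409,200 − $174,210 = $234,990

Liquidated damages: $234,990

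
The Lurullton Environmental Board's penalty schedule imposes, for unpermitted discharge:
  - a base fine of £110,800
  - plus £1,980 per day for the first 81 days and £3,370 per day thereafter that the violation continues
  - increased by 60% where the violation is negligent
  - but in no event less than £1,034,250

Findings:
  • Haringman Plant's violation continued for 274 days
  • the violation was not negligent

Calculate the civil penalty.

First 81 days: 81 × £1,980 = £160,380
Remaining days: (274 − 81) × £3,370 = £650,410
Per-day component: £160,380 + £650,410 = £810,790
Base plus per-day: £110,800 + £810,790 = £921,590
The violation was not negligent: no 60% increase.
Minimum £1,034,250: £921,590 is below the minimum → £1,034,250

£1,034,250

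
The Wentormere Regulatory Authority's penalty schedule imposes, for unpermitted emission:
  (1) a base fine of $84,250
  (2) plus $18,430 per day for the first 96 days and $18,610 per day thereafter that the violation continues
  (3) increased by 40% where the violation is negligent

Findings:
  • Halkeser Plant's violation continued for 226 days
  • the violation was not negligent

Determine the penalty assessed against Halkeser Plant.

First 96 days: 96 × $18,430 = $1,769,280
Remaining days: (226 − 96) × $18,610 = $2,419,300
Per-day component: $1,769,280 + $2,419,300 = $4,188,580
Base plus per-day: $84,250 + $4,188,580 = $4,272,830
The violation was not negligent: no 40% increase.

$4,272,830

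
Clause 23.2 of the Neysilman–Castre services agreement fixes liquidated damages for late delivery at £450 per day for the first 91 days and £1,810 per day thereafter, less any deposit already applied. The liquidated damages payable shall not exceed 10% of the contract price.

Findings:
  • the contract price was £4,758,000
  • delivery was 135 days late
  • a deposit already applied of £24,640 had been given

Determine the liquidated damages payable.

First 91 days: 91 × £450 = £40,950
Remaining days: (135 − 91) × £1,810 = £79,640
Accrued per-day damages: £40,950 + £79,640 = £120,590
Less deposit already applied: £120,590 − £24,640 = £95,950
Cap: 10% of £4,758,000 = £475,800
Cap at £475,800: £95,950 is within the cap, no reduction.

£95,950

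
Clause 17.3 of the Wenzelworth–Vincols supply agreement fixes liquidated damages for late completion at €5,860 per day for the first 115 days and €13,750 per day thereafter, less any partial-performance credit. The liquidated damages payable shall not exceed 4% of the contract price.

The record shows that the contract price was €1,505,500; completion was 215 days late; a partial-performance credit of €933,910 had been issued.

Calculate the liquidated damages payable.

€60,220

First 115 days: 115 × €5,860 = €673,900
Remaining days: (215 − 115) × €13,750 = €1,375,000
Accrued per-day damages: €673,900 + €1,375,000 = €2,048,900
Less partial-performance credit: €2,048,900 − €933,910 = €1,114,990
Cap: 4% of €1,505,500 = €60,220
Cap at €60,220: €1,114,990 exceeds the cap → €60,220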